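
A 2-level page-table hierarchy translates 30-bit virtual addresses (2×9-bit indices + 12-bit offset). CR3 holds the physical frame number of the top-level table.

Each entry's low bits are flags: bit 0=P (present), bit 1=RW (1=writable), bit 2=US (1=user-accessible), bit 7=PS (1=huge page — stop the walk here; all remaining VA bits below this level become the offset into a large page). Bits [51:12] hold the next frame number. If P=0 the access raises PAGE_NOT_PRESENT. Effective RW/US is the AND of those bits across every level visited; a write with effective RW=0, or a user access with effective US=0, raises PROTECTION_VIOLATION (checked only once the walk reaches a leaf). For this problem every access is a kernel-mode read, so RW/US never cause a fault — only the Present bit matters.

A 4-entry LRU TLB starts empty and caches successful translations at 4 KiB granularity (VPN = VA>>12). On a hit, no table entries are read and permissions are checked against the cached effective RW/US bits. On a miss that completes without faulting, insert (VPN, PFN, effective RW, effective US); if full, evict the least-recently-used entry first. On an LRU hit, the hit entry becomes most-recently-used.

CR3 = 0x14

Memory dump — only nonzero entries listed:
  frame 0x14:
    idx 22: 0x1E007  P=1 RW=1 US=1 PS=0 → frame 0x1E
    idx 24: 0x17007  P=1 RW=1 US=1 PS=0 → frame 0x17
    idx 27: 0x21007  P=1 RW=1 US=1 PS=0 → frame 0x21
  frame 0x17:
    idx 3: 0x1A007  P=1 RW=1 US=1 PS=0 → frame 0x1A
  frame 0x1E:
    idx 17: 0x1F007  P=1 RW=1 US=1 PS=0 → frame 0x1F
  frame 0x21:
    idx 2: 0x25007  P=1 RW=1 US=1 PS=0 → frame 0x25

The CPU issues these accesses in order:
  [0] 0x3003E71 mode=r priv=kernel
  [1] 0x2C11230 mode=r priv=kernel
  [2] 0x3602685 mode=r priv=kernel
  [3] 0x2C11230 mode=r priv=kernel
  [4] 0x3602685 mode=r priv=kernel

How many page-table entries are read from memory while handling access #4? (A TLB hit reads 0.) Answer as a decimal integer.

Per-access translation:
#0 VA=0x3003E71 (r,kernel):
  L0: frame=0x14 idx=24 entry=0x17007 [P=1 RW=1 US=1 PS=0]
  L1: frame=0x17 idx=3 entry=0x1A007 [P=1 RW=1 US=1 PS=0]
  ✓ 0x1AE71  — 2 lookups
#1 VA=0x2C11230 (r,kernel):
  L0: frame=0x14 idx=22 entry=0x1E007 [P=1 RW=1 US=1 PS=0]
  L1: frame=0x1E idx=17 entry=0x1F007 [P=1 RW=1 US=1 PS=0]
  ✓ 0x1F230  — 2 lookups
#2 VA=0x3602685 (r,kernel):
  L0: frame=0x14 idx=27 entry=0x21007 [P=1 RW=1 US=1 PS=0]
  L1: frame=0x21 idx=2 entry=0x25007 [P=1 RW=1 US=1 PS=0]
  ✓ 0x25685  — 2 lookups
#3 VA=0x2C11230 (r,kernel):
  TLB hit vpn=0x2C11 → PA=0x1F230
#4 VA=0x3602685 (r,kernel):
  TLB hit vpn=0x3602 → PA=0x25685

Entries read for #4: 0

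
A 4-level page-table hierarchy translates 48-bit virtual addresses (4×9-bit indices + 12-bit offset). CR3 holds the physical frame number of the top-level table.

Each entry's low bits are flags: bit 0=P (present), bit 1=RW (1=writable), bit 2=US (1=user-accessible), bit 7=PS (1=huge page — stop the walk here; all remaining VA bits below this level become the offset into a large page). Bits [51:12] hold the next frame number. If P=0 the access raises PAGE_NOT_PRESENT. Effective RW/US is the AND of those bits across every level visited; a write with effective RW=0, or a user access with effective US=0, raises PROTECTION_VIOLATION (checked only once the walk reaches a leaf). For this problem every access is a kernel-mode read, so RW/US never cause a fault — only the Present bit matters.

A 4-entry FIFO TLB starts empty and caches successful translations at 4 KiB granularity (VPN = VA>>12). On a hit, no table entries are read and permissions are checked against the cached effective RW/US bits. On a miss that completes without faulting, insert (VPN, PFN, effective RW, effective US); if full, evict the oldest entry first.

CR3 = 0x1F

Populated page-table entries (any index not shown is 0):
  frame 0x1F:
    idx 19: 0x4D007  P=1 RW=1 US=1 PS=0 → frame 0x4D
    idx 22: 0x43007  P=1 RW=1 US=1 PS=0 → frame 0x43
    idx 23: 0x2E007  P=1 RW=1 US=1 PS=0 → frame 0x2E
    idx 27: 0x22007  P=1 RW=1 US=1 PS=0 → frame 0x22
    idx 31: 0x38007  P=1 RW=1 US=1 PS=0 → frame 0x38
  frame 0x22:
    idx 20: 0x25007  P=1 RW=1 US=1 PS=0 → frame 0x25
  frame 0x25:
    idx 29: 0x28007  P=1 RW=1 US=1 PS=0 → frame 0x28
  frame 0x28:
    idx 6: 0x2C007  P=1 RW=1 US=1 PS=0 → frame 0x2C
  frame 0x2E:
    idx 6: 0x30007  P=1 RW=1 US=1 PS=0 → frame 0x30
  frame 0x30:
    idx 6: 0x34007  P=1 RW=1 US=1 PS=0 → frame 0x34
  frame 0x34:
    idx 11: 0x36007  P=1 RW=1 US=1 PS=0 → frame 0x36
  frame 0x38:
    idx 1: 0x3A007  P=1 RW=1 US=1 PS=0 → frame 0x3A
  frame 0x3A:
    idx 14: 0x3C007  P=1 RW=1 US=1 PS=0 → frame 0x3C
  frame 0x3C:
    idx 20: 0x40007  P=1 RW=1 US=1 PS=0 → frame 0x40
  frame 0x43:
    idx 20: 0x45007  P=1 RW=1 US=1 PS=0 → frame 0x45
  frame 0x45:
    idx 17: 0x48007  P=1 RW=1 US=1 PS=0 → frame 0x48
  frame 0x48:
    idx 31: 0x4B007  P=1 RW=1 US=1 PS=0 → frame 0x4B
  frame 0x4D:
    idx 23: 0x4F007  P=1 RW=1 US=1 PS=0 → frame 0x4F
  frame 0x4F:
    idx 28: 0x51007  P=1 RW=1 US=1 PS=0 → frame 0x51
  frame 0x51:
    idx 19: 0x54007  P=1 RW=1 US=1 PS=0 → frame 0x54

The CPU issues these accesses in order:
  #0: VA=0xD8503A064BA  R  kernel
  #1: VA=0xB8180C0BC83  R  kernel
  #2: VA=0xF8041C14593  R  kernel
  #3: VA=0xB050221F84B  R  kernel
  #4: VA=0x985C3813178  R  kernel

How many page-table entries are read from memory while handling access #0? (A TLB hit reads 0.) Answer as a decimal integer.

Trace:
#0 VA=0xD8503A064BA (r,kernel):
  lvl0: tbl 0x1F, slot 27 ⇒ 0x22007 (P1/RW1/US1/PS0)
  lvl1: tbl 0x22, slot 20 ⇒ 0x25007 (P1/RW1/US1/PS0)
  lvl2: tbl 0x25, slot 29 ⇒ 0x28007 (P1/RW1/US1/PS0)
  lvl3: tbl 0x28, slot 6 ⇒ 0x2C007 (P1/RW1/US1/PS0)
  → PA=0x2C4BA  (4 entries read)
#1 VA=0xB8180C0BC83 (r,kernel):
  lvl0: tbl 0x1F, slot 23 ⇒ 0x2E007 (P1/RW1/US1/PS0)
  lvl1: tbl 0x2E, slot 6 ⇒ 0x30007 (P1/RW1/US1/PS0)
  lvl2: tbl 0x30, slot 6 ⇒ 0x34007 (P1/RW1/US1/PS0)
  lvl3: tbl 0x34, slot 11 ⇒ 0x36007 (P1/RW1/US1/PS0)
  → PA=0x36C83  (4 entries read)
#2 VA=0xF8041C14593 (r,kernel):
  lvl0: tbl 0x1F, slot 31 ⇒ 0x38007 (P1/RW1/US1/PS0)
  lvl1: tbl 0x38, slot 1 ⇒ 0x3A007 (P1/RW1/US1/PS0)
  lvl2: tbl 0x3A, slot 14 ⇒ 0x3C007 (P1/RW1/US1/PS0)
  lvl3: tbl 0x3C, slot 20 ⇒ 0x40007 (P1/RW1/US1/PS0)
  → PA=0x40593  (4 entries read)
#3 VA=0xB050221F84B (r,kernel):
  lvl0: tbl 0x1F, slot 22 ⇒ 0x43007 (P1/RW1/US1/PS0)
  lvl1: tbl 0x43, slot 20 ⇒ 0x45007 (P1/RW1/US1/PS0)
  lvl2: tbl 0x45, slot 17 ⇒ 0x48007 (P1/RW1/US1/PS0)
  lvl3: tbl 0x48, slot 31 ⇒ 0x4B007 (P1/RW1/US1/PS0)
  → PA=0x4B84B  (4 entries read)
#4 VA=0x985C3813178 (r,kernel):
  lvl0: tbl 0x1F, slot 19 ⇒ 0x4D007 (P1/RW1/US1/PS0)
  lvl1: tbl 0x4D, slot 23 ⇒ 0x4F007 (P1/RW1/US1/PS0)
  lvl2: tbl 0x4F, slot 28 ⇒ 0x51007 (P1/RW1/US1/PS0)
  lvl3: tbl 0x51, slot 19 ⇒ 0x54007 (P1/RW1/US1/PS0)
  → PA=0x54178  (4 entries read)

Entries read for #0: 4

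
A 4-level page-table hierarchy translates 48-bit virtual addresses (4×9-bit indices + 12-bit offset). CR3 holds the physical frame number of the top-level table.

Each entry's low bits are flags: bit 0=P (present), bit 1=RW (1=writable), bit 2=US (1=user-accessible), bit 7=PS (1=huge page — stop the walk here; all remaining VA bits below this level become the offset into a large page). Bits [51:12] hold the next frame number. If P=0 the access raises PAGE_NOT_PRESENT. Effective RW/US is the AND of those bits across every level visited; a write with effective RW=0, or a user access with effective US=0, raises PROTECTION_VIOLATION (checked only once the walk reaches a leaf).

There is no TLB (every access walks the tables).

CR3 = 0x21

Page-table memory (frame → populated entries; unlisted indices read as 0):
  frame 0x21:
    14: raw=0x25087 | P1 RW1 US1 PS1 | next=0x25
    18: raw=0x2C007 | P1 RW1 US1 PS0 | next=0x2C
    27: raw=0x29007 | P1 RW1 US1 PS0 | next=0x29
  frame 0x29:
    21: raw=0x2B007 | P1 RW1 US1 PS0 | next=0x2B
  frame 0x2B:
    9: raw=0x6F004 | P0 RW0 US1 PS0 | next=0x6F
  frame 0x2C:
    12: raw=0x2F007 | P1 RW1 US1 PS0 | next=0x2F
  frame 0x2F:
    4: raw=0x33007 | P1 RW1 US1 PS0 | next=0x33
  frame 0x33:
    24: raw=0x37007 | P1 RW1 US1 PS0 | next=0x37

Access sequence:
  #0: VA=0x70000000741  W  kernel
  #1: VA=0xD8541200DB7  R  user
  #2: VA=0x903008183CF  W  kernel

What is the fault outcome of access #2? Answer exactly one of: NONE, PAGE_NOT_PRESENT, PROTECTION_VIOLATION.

Per-access translation:
#0 VA=0x70000000741 (w,kernel):
  lvl0: tbl 0x21, slot 14 ⇒ 0x25087 (P1/RW1/US1/PS1)
  ✓ 0x25741 (huge @L0)  — 1 lookups
#1 VA=0xD8541200DB7 (r,user):
  lvl0: tbl 0x21, slot 27 ⇒ 0x29007 (P1/RW1/US1/PS0)
  lvl1: tbl 0x29, slot 21 ⇒ 0x2B007 (P1/RW1/US1/PS0)
  lvl2: tbl 0x2B, slot 9 ⇒ 0x6F004 (P0/RW0/US1/PS0)
  ⇒ fault: PAGE_NOT_PRESENT  — 3 lookups
#2 VA=0x903008183CF (w,kernel):
  lvl0: tbl 0x21, slot 18 ⇒ 0x2C007 (P1/RW1/US1/PS0)
  lvl1: tbl 0x2C, slot 12 ⇒ 0x2F007 (P1/RW1/US1/PS0)
  lvl2: tbl 0x2F, slot 4 ⇒ 0x33007 (P1/RW1/US1/PS0)
  lvl3: tbl 0x33, slot 24 ⇒ 0x37007 (P1/RW1/US1/PS0)
  ✓ 0x373CF  — 4 lookups

Access #2 fault: NONE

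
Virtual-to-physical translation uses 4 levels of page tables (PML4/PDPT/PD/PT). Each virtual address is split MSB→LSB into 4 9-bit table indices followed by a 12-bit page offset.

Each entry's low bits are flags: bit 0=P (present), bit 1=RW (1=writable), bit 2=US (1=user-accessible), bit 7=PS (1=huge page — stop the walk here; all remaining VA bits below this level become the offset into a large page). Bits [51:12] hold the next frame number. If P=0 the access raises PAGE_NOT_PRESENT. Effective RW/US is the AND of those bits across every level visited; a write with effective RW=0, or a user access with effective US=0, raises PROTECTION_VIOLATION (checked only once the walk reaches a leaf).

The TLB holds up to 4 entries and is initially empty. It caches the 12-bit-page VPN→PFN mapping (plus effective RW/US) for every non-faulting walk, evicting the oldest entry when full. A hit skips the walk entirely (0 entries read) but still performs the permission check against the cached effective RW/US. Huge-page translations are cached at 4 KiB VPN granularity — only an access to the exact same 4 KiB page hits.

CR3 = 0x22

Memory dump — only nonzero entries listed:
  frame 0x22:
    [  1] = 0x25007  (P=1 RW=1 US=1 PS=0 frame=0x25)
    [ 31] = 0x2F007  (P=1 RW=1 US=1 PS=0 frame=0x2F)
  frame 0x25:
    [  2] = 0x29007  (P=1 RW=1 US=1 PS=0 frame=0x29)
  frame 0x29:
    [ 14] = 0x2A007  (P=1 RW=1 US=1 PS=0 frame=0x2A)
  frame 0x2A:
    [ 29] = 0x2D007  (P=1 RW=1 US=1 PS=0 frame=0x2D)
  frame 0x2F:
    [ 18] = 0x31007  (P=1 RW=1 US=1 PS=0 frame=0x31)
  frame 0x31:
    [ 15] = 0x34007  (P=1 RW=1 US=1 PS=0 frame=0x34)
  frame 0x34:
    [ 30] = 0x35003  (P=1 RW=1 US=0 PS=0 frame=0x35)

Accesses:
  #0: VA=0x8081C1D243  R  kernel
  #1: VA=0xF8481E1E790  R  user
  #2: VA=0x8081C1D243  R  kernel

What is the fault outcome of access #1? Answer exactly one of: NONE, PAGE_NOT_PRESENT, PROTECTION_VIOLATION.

Walk each access:
#0 VA=0x8081C1D243 (r,kernel):
  lvl0: tbl 0x22, slot 1 ⇒ 0x25007 (P1/RW1/US1/PS0)
  lvl1: tbl 0x25, slot 2 ⇒ 0x29007 (P1/RW1/US1/PS0)
  lvl2: tbl 0x29, slot 14 ⇒ 0x2A007 (P1/RW1/US1/PS0)
  lvl3: tbl 0x2A, slot 29 ⇒ 0x2D007 (P1/RW1/US1/PS0)
  ⇒ phys 0x2D243  [4 reads]
#1 VA=0xF8481E1E790 (r,user):
  lvl0: tbl 0x22, slot 31 ⇒ 0x2F007 (P1/RW1/US1/PS0)
  lvl1: tbl 0x2F, slot 18 ⇒ 0x31007 (P1/RW1/US1/PS0)
  lvl2: tbl 0x31, slot 15 ⇒ 0x34007 (P1/RW1/US1/PS0)
  lvl3: tbl 0x34, slot 30 ⇒ 0x35003 (P1/RW1/US0/PS0)
  ⇒ fault: PROTECTION_VIOLATION  — 4 lookups
#2 VA=0x8081C1D243 (r,kernel):
  TLB hit vpn=0x8081C1D → PA=0x2D243

Access #1 fault: PROTECTION_VIOLATION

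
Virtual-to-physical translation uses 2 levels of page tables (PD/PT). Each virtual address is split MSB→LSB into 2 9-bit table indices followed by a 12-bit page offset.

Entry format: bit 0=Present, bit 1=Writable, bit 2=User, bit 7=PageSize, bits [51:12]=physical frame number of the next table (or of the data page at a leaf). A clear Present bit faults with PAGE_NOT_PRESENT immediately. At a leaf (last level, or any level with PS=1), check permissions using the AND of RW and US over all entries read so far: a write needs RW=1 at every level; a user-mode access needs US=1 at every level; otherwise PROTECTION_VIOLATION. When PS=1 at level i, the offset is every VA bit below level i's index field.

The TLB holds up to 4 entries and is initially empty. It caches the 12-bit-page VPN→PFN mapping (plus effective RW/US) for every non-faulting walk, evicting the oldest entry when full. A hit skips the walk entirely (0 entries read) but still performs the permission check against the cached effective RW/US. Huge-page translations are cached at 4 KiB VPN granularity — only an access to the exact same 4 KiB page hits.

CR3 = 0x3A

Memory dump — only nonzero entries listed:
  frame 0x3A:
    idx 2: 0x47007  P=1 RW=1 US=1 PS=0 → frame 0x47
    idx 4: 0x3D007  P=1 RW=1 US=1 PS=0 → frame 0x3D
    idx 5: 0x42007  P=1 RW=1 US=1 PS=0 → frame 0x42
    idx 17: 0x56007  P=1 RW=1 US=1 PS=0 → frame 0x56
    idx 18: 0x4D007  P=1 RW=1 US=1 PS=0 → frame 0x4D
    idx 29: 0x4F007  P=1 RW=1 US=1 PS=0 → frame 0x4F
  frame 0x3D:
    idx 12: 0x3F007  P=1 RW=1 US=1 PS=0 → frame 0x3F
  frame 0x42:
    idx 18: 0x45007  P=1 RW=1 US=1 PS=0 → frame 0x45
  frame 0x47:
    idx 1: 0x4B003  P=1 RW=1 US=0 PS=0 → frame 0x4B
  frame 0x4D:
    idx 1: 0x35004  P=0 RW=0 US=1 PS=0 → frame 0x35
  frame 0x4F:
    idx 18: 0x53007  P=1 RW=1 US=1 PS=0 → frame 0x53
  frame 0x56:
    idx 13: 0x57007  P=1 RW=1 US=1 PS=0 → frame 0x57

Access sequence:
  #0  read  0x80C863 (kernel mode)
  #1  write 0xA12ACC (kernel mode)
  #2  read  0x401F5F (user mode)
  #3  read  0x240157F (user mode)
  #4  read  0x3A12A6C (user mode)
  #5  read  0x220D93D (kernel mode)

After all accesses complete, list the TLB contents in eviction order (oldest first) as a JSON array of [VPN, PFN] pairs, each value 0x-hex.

Per-access translation:
#0 VA=0x80C863 (r,kernel):
  [0] read 0x3A idx=4: raw=0x3D007 flags P=1 W=1 U=1 S=0
  [1] read 0x3D idx=12: raw=0x3F007 flags P=1 W=1 U=1 S=0
  → PA=0x3F863  (2 entries read)
#1 VA=0xA12ACC (w,kernel):
  [0] read 0x3A idx=5: raw=0x42007 flags P=1 W=1 U=1 S=0
  [1] read 0x42 idx=18: raw=0x45007 flags P=1 W=1 U=1 S=0
  → PA=0x45ACC  (2 entries read)
#2 VA=0x401F5F (r,user):
  [0] read 0x3A idx=2: raw=0x47007 flags P=1 W=1 U=1 S=0
  [1] read 0x47 idx=1: raw=0x4B003 flags P=1 W=1 U=0 S=0
  ⇒ fault: PROTECTION_VIOLATION  — 2 lookups
#3 VA=0x240157F (r,user):
  [0] read 0x3A idx=18: raw=0x4D007 flags P=1 W=1 U=1 S=0
  [1] read 0x4D idx=1: raw=0x35004 flags P=0 W=0 U=1 S=0
  ⇒ fault: PAGE_NOT_PRESENT  — 2 lookups
#4 VA=0x3A12A6C (r,user):
  [0] read 0x3A idx=29: raw=0x4F007 flags P=1 W=1 U=1 S=0
  [1] read 0x4F idx=18: raw=0x53007 flags P=1 W=1 U=1 S=0
  → PA=0x53A6C  (2 entries read)
#5 VA=0x220D93D (r,kernel):
  [0] read 0x3A idx=17: raw=0x56007 flags P=1 W=1 U=1 S=0
  [1] read 0x56 idx=13: raw=0x57007 flags P=1 W=1 U=1 S=0
  → PA=0x5793D  (2 entries read)

TLB: [["0x80C", "0x3F"], ["0xA12", "0x45"], ["0x3A12", "0x53"], ["0x220D", "0x57"]]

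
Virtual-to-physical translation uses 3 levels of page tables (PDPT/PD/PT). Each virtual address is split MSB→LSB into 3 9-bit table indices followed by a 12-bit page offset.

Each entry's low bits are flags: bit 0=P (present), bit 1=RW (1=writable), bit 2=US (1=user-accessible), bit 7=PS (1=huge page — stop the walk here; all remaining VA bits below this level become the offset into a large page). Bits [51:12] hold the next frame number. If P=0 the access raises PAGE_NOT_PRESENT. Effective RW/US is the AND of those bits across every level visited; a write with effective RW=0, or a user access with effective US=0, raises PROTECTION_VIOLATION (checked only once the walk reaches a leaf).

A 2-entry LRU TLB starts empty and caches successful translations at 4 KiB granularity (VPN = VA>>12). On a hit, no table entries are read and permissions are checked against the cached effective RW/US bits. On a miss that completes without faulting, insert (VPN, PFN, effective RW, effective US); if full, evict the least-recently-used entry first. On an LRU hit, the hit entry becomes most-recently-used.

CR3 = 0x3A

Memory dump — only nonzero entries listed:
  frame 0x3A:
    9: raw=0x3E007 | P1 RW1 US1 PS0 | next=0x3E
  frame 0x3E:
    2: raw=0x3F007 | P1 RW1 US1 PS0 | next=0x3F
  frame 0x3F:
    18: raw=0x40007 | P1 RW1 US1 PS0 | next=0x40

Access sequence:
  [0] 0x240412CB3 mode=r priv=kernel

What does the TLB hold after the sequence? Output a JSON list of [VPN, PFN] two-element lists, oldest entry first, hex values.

Walk each access:
#0 VA=0x240412CB3 (r,kernel):
  L0 @0x3A[9] → 0x3E007  P=1,RW=1,US=1,PS=0
  L1 @0x3E[2] → 0x3F007  P=1,RW=1,US=1,PS=0
  L2 @0x3F[18] → 0x40007  P=1,RW=1,US=1,PS=0
  ✓ 0x40CB3  — 3 lookups

TLB: [["0x240412", "0x40"]]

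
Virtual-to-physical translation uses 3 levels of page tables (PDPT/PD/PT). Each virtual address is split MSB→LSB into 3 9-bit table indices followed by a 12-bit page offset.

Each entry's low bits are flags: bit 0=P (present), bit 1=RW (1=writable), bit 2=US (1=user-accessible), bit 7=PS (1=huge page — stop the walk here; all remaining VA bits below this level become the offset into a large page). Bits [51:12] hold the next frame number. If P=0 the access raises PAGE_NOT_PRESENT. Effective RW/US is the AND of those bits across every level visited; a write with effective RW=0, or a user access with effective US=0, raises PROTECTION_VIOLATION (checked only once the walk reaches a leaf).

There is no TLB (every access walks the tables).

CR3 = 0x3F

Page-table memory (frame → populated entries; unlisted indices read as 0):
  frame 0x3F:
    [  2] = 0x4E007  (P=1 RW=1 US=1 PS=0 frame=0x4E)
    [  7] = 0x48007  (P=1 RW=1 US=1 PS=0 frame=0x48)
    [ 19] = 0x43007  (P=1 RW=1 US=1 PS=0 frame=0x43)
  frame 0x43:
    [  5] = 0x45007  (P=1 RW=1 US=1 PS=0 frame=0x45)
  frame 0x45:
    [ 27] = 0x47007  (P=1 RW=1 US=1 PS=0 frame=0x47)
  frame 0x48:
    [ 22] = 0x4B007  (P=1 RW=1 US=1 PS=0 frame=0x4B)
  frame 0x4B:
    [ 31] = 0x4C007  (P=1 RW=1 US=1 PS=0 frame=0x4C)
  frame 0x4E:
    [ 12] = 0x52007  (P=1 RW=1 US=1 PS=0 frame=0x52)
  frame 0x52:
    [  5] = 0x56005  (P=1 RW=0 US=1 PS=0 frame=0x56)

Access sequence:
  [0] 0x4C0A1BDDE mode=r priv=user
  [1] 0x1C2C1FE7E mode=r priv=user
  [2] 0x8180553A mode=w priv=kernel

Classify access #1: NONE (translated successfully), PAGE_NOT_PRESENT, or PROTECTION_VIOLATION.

Per-access translation:
#0 VA=0x4C0A1BDDE (r,user):
  L0: frame=0x3F idx=19 entry=0x43007 [P=1 RW=1 US=1 PS=0]
  L1: frame=0x43 idx=5 entry=0x45007 [P=1 RW=1 US=1 PS=0]
  L2: frame=0x45 idx=27 entry=0x47007 [P=1 RW=1 US=1 PS=0]
  → PA=0x47DDE  (3 entries read)
#1 VA=0x1C2C1FE7E (r,user):
  L0: frame=0x3F idx=7 entry=0x48007 [P=1 RW=1 US=1 PS=0]
  L1: frame=0x48 idx=22 entry=0x4B007 [P=1 RW=1 US=1 PS=0]
  L2: frame=0x4B idx=31 entry=0x4C007 [P=1 RW=1 US=1 PS=0]
  → PA=0x4CE7E  (3 entries read)
#2 VA=0x8180553A (w,kernel):
  L0: frame=0x3F idx=2 entry=0x4E007 [P=1 RW=1 US=1 PS=0]
  L1: frame=0x4E idx=12 entry=0x52007 [P=1 RW=1 US=1 PS=0]
  L2: frame=0x52 idx=5 entry=0x56005 [P=1 RW=0 US=1 PS=0]
  ✗ PROTECTION_VIOLATION  [3 reads]

Access #1 fault: NONE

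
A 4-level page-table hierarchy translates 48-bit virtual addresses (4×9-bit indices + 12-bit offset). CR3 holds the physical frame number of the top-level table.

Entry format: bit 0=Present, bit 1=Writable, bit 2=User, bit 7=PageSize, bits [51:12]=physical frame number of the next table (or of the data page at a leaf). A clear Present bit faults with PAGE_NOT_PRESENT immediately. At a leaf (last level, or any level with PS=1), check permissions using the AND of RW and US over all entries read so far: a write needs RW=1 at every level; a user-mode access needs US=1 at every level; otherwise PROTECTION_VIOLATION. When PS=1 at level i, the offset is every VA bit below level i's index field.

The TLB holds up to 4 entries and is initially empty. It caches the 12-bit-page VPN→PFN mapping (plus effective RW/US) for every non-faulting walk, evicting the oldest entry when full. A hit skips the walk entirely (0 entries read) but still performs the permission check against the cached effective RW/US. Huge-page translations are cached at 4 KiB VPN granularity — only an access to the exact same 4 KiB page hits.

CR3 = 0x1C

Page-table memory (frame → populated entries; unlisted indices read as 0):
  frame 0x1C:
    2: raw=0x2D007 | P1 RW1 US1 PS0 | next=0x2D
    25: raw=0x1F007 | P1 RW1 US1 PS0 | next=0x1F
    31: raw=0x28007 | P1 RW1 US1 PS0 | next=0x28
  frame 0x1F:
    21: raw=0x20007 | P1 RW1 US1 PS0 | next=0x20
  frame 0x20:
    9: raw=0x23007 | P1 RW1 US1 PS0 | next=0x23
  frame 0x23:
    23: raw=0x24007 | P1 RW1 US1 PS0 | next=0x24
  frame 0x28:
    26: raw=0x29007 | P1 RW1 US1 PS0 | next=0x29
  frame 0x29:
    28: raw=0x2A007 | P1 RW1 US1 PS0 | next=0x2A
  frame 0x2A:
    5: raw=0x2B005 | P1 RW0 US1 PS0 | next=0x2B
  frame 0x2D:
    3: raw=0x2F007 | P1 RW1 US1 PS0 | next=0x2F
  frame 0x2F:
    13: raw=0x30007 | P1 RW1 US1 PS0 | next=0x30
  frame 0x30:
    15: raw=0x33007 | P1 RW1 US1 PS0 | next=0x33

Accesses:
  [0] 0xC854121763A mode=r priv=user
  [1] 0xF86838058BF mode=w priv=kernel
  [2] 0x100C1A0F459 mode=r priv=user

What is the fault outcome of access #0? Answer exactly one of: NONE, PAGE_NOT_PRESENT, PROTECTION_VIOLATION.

Trace:
#0 VA=0xC854121763A (r,user):
  lvl0: tbl 0x1C, slot 25 ⇒ 0x1F007 (P1/RW1/US1/PS0)
  lvl1: tbl 0x1F, slot 21 ⇒ 0x20007 (P1/RW1/US1/PS0)
  lvl2: tbl 0x20, slot 9 ⇒ 0x23007 (P1/RW1/US1/PS0)
  lvl3: tbl 0x23, slot 23 ⇒ 0x24007 (P1/RW1/US1/PS0)
  ⇒ phys 0x2463A  [4 reads]
#1 VA=0xF86838058BF (w,kernel):
  lvl0: tbl 0x1C, slot 31 ⇒ 0x28007 (P1/RW1/US1/PS0)
  lvl1: tbl 0x28, slot 26 ⇒ 0x29007 (P1/RW1/US1/PS0)
  lvl2: tbl 0x29, slot 28 ⇒ 0x2A007 (P1/RW1/US1/PS0)
  lvl3: tbl 0x2A, slot 5 ⇒ 0x2B005 (P1/RW0/US1/PS0)
  → PROTECTION_VIOLATION  (4 entries read)
#2 VA=0x100C1A0F459 (r,user):
  lvl0: tbl 0x1C, slot 2 ⇒ 0x2D007 (P1/RW1/US1/PS0)
  lvl1: tbl 0x2D, slot 3 ⇒ 0x2F007 (P1/RW1/US1/PS0)
  lvl2: tbl 0x2F, slot 13 ⇒ 0x30007 (P1/RW1/US1/PS0)
  lvl3: tbl 0x30, slot 15 ⇒ 0x33007 (P1/RW1/US1/PS0)
  ⇒ phys 0x33459  [4 reads]

Access #0 fault: NONE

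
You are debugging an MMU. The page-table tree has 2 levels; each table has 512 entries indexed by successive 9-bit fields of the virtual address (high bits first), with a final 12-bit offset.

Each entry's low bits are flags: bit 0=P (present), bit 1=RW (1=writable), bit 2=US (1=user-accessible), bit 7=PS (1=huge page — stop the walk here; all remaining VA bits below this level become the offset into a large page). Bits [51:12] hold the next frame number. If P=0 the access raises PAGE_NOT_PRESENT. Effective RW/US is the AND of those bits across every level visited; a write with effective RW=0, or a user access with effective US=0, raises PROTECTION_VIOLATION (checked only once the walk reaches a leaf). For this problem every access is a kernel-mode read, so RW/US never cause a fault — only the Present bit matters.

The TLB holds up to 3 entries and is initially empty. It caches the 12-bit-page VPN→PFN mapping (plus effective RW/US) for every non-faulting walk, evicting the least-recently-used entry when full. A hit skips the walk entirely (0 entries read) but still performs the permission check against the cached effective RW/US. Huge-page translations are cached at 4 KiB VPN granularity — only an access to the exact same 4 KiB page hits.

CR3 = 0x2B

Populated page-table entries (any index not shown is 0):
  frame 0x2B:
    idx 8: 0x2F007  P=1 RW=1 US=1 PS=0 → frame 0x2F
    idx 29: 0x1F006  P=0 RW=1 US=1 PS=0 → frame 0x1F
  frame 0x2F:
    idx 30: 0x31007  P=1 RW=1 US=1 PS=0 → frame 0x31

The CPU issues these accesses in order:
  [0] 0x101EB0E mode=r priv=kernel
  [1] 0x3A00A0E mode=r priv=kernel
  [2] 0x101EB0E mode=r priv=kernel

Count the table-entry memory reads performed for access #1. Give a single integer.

Trace:
#0 VA=0x101EB0E (r,kernel):
  lvl0: tbl 0x2B, slot 8 ⇒ 0x2F007 (P1/RW1/US1/PS0)
  lvl1: tbl 0x2F, slot 30 ⇒ 0x31007 (P1/RW1/US1/PS0)
  ✓ 0x31B0E  — 2 lookups
#1 VA=0x3A00A0E (r,kernel):
  lvl0: tbl 0x2B, slot 29 ⇒ 0x1F006 (P0/RW1/US1/PS0)
  ⇒ fault: PAGE_NOT_PRESENT  — 1 lookups
#2 VA=0x101EB0E (r,kernel):
  TLB hit vpn=0x101E → PA=0x31B0E

Entries read for #1: 1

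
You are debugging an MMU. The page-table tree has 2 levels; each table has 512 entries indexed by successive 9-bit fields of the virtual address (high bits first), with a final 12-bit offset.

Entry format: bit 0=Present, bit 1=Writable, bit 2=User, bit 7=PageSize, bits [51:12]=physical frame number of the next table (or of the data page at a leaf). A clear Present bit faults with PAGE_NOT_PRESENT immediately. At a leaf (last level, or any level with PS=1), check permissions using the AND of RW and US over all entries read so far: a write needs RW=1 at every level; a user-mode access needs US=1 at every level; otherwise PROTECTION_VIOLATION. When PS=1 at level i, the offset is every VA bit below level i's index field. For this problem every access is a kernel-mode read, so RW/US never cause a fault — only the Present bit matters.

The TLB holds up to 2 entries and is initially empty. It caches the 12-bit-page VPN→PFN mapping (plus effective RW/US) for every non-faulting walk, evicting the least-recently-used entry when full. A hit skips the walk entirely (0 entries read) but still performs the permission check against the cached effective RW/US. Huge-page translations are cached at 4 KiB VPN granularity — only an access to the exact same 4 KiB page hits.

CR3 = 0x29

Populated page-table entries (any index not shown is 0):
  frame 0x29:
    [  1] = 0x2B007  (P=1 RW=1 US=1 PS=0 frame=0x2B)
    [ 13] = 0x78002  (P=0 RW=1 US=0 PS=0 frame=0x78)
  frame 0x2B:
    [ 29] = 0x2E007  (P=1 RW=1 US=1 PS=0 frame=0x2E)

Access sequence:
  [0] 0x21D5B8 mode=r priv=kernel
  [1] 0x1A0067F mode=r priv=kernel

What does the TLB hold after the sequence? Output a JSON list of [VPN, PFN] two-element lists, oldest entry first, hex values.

Trace:
#0 VA=0x21D5B8 (r,kernel):
  [0] read 0x29 idx=1: raw=0x2B007 flags P=1 W=1 U=1 S=0
  [1] read 0x2B idx=29: raw=0x2E007 flags P=1 W=1 U=1 S=0
  ⇒ phys 0x2E5B8  [2 reads]
#1 VA=0x1A0067F (r,kernel):
  [0] read 0x29 idx=13: raw=0x78002 flags P=0 W=1 U=0 S=0
  ⇒ fault: PAGE_NOT_PRESENT  — 1 lookups

TLB: [["0x21D", "0x2E"]]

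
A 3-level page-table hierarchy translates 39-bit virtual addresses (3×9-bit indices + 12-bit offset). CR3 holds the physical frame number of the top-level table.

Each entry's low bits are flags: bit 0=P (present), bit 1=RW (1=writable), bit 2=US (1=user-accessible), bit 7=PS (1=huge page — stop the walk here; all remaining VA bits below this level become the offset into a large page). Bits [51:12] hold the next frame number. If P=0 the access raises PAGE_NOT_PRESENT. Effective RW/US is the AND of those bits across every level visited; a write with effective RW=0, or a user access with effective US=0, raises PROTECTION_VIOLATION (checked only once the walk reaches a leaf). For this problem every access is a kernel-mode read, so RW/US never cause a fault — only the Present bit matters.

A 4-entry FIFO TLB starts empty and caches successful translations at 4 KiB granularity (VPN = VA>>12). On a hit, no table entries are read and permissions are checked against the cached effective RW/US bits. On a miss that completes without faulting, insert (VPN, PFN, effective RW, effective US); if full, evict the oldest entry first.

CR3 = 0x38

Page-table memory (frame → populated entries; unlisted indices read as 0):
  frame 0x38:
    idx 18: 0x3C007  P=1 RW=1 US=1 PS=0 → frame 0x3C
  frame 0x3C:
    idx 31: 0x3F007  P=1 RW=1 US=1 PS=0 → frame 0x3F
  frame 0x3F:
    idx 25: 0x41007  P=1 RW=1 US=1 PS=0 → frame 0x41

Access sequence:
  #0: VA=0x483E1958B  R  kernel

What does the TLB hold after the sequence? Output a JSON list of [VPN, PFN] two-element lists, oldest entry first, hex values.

Trace:
#0 VA=0x483E1958B (r,kernel):
  lvl0: tbl 0x38, slot 18 ⇒ 0x3C007 (P1/RW1/US1/PS0)
  lvl1: tbl 0x3C, slot 31 ⇒ 0x3F007 (P1/RW1/US1/PS0)
  lvl2: tbl 0x3F, slot 25 ⇒ 0x41007 (P1/RW1/US1/PS0)
  ⇒ phys 0x4158B  [3 reads]

TLB: [["0x483E19", "0x41"]]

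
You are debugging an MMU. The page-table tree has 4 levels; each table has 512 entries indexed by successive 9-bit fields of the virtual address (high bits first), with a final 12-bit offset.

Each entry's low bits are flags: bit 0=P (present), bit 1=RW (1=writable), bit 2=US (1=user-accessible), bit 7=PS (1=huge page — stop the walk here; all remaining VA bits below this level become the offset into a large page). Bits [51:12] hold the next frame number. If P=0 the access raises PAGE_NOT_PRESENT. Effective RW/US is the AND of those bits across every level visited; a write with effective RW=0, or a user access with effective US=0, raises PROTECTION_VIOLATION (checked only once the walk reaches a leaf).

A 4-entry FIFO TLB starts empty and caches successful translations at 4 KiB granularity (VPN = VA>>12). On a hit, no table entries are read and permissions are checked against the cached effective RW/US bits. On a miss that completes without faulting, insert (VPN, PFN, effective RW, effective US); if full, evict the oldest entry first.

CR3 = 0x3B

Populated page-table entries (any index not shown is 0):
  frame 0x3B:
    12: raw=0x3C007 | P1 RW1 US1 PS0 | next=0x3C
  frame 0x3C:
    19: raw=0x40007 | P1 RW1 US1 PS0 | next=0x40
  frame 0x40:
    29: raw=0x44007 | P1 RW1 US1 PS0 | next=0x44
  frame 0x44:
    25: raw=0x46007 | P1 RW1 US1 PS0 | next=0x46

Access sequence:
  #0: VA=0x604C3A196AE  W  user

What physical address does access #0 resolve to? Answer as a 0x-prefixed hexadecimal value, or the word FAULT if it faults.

Per-access translation:
#0 VA=0x604C3A196AE (w,user):
  lvl0: tbl 0x3B, slot 12 ⇒ 0x3C007 (P1/RW1/US1/PS0)
  lvl1: tbl 0x3C, slot 19 ⇒ 0x40007 (P1/RW1/US1/PS0)
  lvl2: tbl 0x40, slot 29 ⇒ 0x44007 (P1/RW1/US1/PS0)
  lvl3: tbl 0x44, slot 25 ⇒ 0x46007 (P1/RW1/US1/PS0)
  ✓ 0x466AE  — 4 lookups

Access #0 PA: 0x466AE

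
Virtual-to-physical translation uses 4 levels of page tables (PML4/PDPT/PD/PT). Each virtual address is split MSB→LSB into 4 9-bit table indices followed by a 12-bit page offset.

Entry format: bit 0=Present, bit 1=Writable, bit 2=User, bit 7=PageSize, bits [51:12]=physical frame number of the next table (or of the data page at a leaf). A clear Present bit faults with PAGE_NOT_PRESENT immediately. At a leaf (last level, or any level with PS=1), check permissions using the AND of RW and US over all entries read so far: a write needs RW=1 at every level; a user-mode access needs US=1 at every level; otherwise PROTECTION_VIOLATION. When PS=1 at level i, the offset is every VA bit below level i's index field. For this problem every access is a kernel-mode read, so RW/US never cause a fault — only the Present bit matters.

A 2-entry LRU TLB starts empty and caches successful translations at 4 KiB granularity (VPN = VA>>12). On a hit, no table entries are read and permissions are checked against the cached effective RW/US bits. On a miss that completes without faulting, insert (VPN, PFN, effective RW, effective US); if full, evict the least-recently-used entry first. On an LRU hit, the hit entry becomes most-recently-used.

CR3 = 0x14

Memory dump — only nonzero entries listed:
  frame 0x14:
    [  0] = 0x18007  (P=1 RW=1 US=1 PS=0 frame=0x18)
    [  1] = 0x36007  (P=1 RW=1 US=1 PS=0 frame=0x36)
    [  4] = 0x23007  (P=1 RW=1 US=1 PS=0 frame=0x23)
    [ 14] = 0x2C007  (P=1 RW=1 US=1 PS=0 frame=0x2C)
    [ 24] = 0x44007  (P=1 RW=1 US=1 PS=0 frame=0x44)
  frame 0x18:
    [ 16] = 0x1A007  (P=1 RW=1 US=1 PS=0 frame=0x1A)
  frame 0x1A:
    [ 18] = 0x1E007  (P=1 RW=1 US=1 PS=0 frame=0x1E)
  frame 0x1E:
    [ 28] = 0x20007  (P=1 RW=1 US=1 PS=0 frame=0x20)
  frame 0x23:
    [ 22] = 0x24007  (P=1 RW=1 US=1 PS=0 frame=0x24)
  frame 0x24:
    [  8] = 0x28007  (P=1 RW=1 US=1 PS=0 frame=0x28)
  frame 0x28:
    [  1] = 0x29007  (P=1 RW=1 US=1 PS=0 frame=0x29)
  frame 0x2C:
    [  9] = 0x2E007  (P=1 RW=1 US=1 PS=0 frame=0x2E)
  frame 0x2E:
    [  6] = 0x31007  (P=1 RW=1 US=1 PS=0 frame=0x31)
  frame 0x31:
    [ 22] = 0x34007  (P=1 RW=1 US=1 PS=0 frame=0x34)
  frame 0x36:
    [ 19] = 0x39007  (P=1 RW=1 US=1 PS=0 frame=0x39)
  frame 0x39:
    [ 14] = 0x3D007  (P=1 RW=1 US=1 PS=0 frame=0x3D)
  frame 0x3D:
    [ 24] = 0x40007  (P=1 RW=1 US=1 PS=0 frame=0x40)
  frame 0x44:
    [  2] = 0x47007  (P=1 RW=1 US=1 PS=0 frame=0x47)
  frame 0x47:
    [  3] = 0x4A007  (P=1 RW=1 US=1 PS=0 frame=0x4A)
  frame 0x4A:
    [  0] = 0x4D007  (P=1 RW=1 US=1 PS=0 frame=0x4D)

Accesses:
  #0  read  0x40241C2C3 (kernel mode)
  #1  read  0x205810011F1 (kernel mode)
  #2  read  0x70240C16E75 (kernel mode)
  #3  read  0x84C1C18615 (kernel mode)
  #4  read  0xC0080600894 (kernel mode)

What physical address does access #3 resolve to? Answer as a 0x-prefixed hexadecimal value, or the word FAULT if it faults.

Per-access translation:
#0 VA=0x40241C2C3 (r,kernel):
  lvl0: tbl 0x14, slot 0 ⇒ 0x18007 (P1/RW1/US1/PS0)
  lvl1: tbl 0x18, slot 16 ⇒ 0x1A007 (P1/RW1/US1/PS0)
  lvl2: tbl 0x1A, slot 18 ⇒ 0x1E007 (P1/RW1/US1/PS0)
  lvl3: tbl 0x1E, slot 28 ⇒ 0x20007 (P1/RW1/US1/PS0)
  ✓ 0x202C3  — 4 lookups
#1 VA=0x205810011F1 (r,kernel):
  lvl0: tbl 0x14, slot 4 ⇒ 0x23007 (P1/RW1/US1/PS0)
  lvl1: tbl 0x23, slot 22 ⇒ 0x24007 (P1/RW1/US1/PS0)
  lvl2: tbl 0x24, slot 8 ⇒ 0x28007 (P1/RW1/US1/PS0)
  lvl3: tbl 0x28, slot 1 ⇒ 0x29007 (P1/RW1/US1/PS0)
  ✓ 0x291F1  — 4 lookups
#2 VA=0x70240C16E75 (r,kernel):
  lvl0: tbl 0x14, slot 14 ⇒ 0x2C007 (P1/RW1/US1/PS0)
  lvl1: tbl 0x2C, slot 9 ⇒ 0x2E007 (P1/RW1/US1/PS0)
  lvl2: tbl 0x2E, slot 6 ⇒ 0x31007 (P1/RW1/US1/PS0)
  lvl3: tbl 0x31, slot 22 ⇒ 0x34007 (P1/RW1/US1/PS0)
  ✓ 0x34E75  — 4 lookups
#3 VA=0x84C1C18615 (r,kernel):
  lvl0: tbl 0x14, slot 1 ⇒ 0x36007 (P1/RW1/US1/PS0)
  lvl1: tbl 0x36, slot 19 ⇒ 0x39007 (P1/RW1/US1/PS0)
  lvl2: tbl 0x39, slot 14 ⇒ 0x3D007 (P1/RW1/US1/PS0)
  lvl3: tbl 0x3D, slot 24 ⇒ 0x40007 (P1/RW1/US1/PS0)
  ✓ 0x40615  — 4 lookups
#4 VA=0xC0080600894 (r,kernel):
  lvl0: tbl 0x14, slot 24 ⇒ 0x44007 (P1/RW1/US1/PS0)
  lvl1: tbl 0x44, slot 2 ⇒ 0x47007 (P1/RW1/US1/PS0)
  lvl2: tbl 0x47, slot 3 ⇒ 0x4A007 (P1/RW1/US1/PS0)
  lvl3: tbl 0x4A, slot 0 ⇒ 0x4D007 (P1/RW1/US1/PS0)
  ✓ 0x4D894  — 4 lookups

Access #3 PA: 0x40615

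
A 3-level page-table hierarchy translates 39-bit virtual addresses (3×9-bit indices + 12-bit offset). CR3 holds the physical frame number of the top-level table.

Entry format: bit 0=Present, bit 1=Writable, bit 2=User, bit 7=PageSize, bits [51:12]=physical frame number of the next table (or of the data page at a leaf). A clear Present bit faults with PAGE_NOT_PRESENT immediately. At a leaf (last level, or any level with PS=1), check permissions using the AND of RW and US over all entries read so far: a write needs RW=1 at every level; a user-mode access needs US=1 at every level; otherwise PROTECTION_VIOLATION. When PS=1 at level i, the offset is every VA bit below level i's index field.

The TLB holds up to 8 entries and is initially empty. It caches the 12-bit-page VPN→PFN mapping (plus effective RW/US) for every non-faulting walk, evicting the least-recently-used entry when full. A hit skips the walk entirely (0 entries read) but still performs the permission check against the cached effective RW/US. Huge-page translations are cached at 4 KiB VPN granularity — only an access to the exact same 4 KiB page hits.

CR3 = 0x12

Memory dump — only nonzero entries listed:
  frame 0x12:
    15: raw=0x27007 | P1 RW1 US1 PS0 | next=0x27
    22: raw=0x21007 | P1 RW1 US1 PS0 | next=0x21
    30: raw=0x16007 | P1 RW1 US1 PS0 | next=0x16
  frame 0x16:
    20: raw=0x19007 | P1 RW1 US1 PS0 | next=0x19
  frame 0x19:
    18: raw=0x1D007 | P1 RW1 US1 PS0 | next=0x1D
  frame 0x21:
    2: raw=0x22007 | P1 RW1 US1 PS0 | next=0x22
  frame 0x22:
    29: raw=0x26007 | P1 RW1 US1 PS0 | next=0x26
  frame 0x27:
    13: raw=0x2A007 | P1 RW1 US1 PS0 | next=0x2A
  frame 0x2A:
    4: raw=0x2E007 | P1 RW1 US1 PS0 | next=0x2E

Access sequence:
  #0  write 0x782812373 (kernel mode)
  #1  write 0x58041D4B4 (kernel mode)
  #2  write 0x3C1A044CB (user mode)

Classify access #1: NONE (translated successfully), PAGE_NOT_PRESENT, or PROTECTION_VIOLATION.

Trace:
#0 VA=0x782812373 (w,kernel):
  lvl0: tbl 0x12, slot 30 ⇒ 0x16007 (P1/RW1/US1/PS0)
  lvl1: tbl 0x16, slot 20 ⇒ 0x19007 (P1/RW1/US1/PS0)
  lvl2: tbl 0x19, slot 18 ⇒ 0x1D007 (P1/RW1/US1/PS0)
  → PA=0x1D373  (3 entries read)
#1 VA=0x58041D4B4 (w,kernel):
  lvl0: tbl 0x12, slot 22 ⇒ 0x21007 (P1/RW1/US1/PS0)
  lvl1: tbl 0x21, slot 2 ⇒ 0x22007 (P1/RW1/US1/PS0)
  lvl2: tbl 0x22, slot 29 ⇒ 0x26007 (P1/RW1/US1/PS0)
  → PA=0x264B4  (3 entries read)
#2 VA=0x3C1A044CB (w,user):
  lvl0: tbl 0x12, slot 15 ⇒ 0x27007 (P1/RW1/US1/PS0)
  lvl1: tbl 0x27, slot 13 ⇒ 0x2A007 (P1/RW1/US1/PS0)
  lvl2: tbl 0x2A, slot 4 ⇒ 0x2E007 (P1/RW1/US1/PS0)
  → PA=0x2E4CB  (3 entries read)

Access #1 fault: NONE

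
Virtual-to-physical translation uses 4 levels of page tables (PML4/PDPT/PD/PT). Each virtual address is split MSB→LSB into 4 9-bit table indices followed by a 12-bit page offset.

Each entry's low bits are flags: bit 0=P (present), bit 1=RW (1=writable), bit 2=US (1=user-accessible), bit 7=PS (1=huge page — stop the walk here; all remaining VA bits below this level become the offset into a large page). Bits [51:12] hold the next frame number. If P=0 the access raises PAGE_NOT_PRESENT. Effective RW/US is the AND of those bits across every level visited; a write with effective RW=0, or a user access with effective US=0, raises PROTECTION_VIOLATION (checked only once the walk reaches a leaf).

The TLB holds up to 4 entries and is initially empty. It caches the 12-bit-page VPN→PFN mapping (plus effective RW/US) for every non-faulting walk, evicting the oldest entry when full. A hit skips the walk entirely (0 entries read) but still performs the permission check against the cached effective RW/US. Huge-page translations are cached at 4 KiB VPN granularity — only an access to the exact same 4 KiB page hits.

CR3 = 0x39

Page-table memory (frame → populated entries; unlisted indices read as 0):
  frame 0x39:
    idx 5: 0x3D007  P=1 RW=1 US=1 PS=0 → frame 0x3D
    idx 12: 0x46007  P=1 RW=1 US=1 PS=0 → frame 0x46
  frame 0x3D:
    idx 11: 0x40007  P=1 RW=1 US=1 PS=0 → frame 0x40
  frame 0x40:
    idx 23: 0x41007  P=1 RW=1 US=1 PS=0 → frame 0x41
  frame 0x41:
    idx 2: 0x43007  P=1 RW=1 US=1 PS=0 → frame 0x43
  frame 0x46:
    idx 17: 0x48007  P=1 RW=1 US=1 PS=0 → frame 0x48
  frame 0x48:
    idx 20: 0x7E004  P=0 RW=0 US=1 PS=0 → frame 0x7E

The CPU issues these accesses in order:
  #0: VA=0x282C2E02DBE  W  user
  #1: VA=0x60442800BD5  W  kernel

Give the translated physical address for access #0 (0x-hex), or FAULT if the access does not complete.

Trace:
#0 VA=0x282C2E02DBE (w,user):
  L0 @0x39[5] → 0x3D007  P=1,RW=1,US=1,PS=0
  L1 @0x3D[11] → 0x40007  P=1,RW=1,US=1,PS=0
  L2 @0x40[23] → 0x41007  P=1,RW=1,US=1,PS=0
  L3 @0x41[2] → 0x43007  P=1,RW=1,US=1,PS=0
  → PA=0x43DBE  (4 entries read)
#1 VA=0x60442800BD5 (w,kernel):
  L0 @0x39[12] → 0x46007  P=1,RW=1,US=1,PS=0
  L1 @0x46[17] → 0x48007  P=1,RW=1,US=1,PS=0
  L2 @0x48[20] → 0x7E004  P=0,RW=0,US=1,PS=0
  → PAGE_NOT_PRESENT  (3 entries read)

Access #0 PA: 0x43DBE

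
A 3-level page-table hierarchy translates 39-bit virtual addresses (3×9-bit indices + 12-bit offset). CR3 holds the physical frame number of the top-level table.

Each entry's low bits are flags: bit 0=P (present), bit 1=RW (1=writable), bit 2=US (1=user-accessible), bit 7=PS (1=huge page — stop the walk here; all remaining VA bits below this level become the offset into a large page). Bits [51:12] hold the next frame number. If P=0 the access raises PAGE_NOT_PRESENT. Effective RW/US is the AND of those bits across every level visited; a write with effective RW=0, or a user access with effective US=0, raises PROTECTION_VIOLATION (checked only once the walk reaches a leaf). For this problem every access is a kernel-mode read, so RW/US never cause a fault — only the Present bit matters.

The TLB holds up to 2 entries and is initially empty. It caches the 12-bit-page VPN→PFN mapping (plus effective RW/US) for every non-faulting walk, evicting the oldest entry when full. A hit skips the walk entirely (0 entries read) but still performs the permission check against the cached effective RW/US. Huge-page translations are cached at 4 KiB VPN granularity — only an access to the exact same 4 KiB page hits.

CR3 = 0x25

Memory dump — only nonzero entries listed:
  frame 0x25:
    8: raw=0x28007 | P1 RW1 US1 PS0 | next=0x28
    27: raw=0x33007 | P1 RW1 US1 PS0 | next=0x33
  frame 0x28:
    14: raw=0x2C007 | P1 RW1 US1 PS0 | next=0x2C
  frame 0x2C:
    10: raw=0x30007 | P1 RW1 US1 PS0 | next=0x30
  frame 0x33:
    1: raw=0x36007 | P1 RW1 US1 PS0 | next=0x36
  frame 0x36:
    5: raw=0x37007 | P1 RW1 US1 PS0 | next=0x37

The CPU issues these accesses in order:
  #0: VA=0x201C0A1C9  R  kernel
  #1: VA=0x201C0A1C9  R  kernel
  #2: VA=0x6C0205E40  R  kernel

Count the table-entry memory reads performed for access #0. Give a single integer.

Per-access translation:
#0 VA=0x201C0A1C9 (r,kernel):
  L0: frame=0x25 idx=8 entry=0x28007 [P=1 RW=1 US=1 PS=0]
  L1: frame=0x28 idx=14 entry=0x2C007 [P=1 RW=1 US=1 PS=0]
  L2: frame=0x2C idx=10 entry=0x30007 [P=1 RW=1 US=1 PS=0]
  ⇒ phys 0x301C9  [3 reads]
#1 VA=0x201C0A1C9 (r,kernel):
  TLB hit vpn=0x201C0A → PA=0x301C9
#2 VA=0x6C0205E40 (r,kernel):
  L0: frame=0x25 idx=27 entry=0x33007 [P=1 RW=1 US=1 PS=0]
  L1: frame=0x33 idx=1 entry=0x36007 [P=1 RW=1 US=1 PS=0]
  L2: frame=0x36 idx=5 entry=0x37007 [P=1 RW=1 US=1 PS=0]
  ⇒ phys 0x37E40  [3 reads]

Entries read for #0: 3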